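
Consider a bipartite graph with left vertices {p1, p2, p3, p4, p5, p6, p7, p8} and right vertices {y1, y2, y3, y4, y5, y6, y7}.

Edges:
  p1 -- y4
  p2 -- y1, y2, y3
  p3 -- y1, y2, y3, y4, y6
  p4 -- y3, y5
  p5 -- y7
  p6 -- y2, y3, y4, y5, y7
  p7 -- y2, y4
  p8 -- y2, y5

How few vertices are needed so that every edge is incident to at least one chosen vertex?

7

The 7 edges p1–y4, p2–y1, p3–y6, p4–y5, p5–y7, p6–y3, p7–y2 form a matching, so any vertex cover needs at least 7 vertices (one per matched edge).
Conversely {p2, p3, y2, y3, y4, y5, y7} meets every edge and has exactly 7 vertices, so 7 is optimal.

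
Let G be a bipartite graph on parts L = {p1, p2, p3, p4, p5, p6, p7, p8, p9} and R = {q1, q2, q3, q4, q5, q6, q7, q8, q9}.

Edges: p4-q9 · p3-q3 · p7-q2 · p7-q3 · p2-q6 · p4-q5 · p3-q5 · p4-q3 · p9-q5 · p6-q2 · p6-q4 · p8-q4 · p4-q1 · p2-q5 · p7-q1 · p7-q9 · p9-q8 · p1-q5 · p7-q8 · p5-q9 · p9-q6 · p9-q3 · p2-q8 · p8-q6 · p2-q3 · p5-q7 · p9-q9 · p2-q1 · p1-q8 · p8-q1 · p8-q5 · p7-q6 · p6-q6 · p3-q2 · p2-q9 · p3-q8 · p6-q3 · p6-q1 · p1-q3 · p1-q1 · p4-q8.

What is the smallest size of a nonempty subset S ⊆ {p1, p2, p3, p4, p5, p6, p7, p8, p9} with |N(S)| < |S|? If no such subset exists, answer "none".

A matching saturating every left vertex exists, for instance p1→q5, p2→q6, p3→q2, p4→q3, p5→q7, p6→q1, p7→q8, p8→q4, p9→q9.
By Hall's marriage theorem, this means |N(S)| ≥ |S| for every subset S, so no violating subset exists.

none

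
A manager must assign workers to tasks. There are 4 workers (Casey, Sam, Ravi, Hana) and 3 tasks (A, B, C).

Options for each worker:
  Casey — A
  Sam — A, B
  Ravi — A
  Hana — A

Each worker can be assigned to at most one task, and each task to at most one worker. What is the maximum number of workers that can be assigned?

One maximum matching: Casey–A, Sam–B.
The set {Casey, Ravi, Hana} has only 1 neighbour ({A}), so by Hall's theorem at most 2 of the 4 workers can be matched.

2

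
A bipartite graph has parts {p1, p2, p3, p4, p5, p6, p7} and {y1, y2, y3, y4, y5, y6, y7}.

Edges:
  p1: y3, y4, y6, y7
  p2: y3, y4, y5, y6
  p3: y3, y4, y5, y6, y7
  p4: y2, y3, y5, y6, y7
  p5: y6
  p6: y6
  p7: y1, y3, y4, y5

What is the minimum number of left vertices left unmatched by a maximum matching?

For example, pair p1–y4, p2–y5, p3–y7, p4–y2, p5–y6, p7–y3.
The set {p5, p6} has only 1 neighbour ({y6}), so by Hall's theorem at most 6 of the 7 left vertices can be matched.
That matches 6 of the 7, leaving 1 unmatched; no matching can do better.

1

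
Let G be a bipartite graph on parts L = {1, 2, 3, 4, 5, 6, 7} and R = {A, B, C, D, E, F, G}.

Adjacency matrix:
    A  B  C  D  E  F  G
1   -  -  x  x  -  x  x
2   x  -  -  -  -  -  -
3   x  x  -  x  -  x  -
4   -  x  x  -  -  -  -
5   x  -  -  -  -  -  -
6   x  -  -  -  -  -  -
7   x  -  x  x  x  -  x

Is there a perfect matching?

No

The set {2, 5, 6} has only 1 neighbour ({A}), so by Hall's theorem at most 5 of the 7 left vertices can be matched.
Hence no matching covers every left vertex.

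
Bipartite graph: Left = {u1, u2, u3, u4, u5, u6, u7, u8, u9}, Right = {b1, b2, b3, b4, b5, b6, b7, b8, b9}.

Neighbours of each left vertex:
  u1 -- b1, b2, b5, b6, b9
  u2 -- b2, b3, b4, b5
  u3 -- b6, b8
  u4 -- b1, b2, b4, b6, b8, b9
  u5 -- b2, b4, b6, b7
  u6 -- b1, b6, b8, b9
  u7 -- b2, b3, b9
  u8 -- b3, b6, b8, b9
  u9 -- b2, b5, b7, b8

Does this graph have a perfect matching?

Yes

A valid assignment of size 9: u1→b1, u2→b4, u3→b8, u4→b6, u5→b7, u6→b9, u7→b2, u8→b3, u9→b5.
All 9 left vertices are covered.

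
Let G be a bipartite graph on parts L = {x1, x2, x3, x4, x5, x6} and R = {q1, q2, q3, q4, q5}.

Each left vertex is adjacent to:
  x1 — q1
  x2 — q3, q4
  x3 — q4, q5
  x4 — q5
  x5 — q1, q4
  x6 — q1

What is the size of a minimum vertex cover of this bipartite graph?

4

A maximum matching has 4 edges (e.g. x1–q1, x2–q3, x3–q4, x4–q5).
By König's theorem the minimum vertex cover has the same size. One such cover is {x2, q1, q4, q5}.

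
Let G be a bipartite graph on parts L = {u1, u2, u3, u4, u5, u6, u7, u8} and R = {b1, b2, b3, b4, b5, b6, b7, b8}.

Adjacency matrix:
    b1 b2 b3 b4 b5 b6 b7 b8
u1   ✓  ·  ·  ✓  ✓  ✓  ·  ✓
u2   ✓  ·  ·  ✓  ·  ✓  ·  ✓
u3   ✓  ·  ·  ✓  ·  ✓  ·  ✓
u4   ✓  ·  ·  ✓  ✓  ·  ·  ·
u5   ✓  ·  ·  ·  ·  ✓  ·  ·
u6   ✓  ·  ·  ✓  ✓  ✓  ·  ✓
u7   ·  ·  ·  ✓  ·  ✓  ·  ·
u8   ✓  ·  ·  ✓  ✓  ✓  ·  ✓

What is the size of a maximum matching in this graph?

For example, pair u1-b1, u2-b8, u3-b4, u4-b5, u5-b6.
The set {u1, u2, u3, u4, u5, u6, u7, u8} has only 5 neighbours ({b1, b4, b5, b6, b8}), so by Hall's theorem at most 5 of the 8 left vertices can be matched.

5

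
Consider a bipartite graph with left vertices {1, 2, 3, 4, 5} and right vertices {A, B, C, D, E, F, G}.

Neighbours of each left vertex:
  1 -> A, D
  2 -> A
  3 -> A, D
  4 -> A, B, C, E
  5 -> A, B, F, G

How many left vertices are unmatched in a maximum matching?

1

One maximum matching: 1–D, 2–A, 4–E, 5–B.
The set {1, 2, 3} has only 2 neighbours ({A, D}), so by Hall's theorem at most 4 of the 5 left vertices can be matched.
That matches 4 of the 5, leaving 1 unmatched; no matching can do better.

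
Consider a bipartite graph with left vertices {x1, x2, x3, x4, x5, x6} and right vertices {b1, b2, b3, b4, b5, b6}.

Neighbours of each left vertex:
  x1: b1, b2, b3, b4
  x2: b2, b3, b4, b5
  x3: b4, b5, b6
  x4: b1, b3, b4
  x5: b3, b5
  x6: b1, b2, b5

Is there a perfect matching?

For example, pair x1→b1, x2→b2, x3→b6, x4→b4, x5→b3, x6→b5.
All 6 left vertices are covered.

Yes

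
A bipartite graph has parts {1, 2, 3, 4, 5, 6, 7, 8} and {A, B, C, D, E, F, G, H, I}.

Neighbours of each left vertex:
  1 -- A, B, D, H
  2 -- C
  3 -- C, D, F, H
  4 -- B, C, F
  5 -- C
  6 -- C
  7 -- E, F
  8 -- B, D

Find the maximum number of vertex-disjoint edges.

One maximum matching: 1-H, 2-C, 3-D, 4-F, 7-E, 8-B.
The set {2, 5, 6} has only 1 neighbour ({C}), so by Hall's theorem at most 6 of the 8 left vertices can be matched.

6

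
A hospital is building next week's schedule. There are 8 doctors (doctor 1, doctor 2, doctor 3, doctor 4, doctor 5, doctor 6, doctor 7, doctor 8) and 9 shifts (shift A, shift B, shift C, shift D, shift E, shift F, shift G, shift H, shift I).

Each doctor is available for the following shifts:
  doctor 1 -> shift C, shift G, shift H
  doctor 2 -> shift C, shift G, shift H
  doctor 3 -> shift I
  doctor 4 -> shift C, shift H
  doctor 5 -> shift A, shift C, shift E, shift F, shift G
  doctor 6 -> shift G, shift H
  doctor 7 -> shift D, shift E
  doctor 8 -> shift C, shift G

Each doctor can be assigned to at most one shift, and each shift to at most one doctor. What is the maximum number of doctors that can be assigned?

6

For example, pair doctor 1–shift G, doctor 2–shift C, doctor 3–shift I, doctor 4–shift H, doctor 5–shift A, doctor 7–shift E.
The set {doctor 1, doctor 2, doctor 4, doctor 6, doctor 8} has only 3 neighbours ({shift C, shift G, shift H}), so by Hall's theorem at most 6 of the 8 doctors can be matched.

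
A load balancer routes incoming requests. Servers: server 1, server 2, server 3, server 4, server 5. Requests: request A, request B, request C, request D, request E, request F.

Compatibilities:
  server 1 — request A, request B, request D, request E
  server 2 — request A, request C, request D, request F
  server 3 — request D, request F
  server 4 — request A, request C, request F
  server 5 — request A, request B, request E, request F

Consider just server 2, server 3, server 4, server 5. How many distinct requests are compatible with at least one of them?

The union of neighbours of {server 2, server 3, server 4, server 5} is {request A, request B, request C, request D, request E, request F}, which has 6 elements.
Since |N(S)| = 6 ≥ |S| = 4, Hall's condition holds for this subset.

6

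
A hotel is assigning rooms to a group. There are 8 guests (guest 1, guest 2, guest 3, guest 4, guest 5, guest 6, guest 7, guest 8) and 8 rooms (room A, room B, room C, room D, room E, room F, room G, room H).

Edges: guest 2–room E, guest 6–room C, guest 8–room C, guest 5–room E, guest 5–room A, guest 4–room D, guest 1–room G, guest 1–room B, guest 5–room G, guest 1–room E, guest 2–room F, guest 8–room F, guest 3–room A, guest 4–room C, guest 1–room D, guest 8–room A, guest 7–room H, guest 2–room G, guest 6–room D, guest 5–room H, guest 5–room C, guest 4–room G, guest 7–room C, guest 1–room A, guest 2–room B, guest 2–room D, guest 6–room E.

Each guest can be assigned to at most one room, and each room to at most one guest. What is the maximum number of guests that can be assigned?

8

One maximum matching: guest 1-room B, guest 2-room D, guest 3-room A, guest 4-room G, guest 5-room C, guest 6-room E, guest 7-room H, guest 8-room F.
This saturates every guest, so 8 is the maximum.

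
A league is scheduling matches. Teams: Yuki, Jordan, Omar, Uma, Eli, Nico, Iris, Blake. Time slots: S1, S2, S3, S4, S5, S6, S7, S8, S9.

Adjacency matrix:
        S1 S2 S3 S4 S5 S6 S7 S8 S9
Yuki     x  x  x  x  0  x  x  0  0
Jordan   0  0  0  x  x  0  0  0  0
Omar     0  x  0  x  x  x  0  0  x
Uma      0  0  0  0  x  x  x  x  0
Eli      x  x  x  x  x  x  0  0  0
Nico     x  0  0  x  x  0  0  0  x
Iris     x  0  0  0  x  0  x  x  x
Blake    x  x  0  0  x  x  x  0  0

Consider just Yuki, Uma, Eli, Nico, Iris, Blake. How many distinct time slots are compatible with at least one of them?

The union of neighbours of {Yuki, Uma, Eli, Nico, Iris, Blake} is {S1, S2, S3, S4, S5, S6, S7, S8, S9}, which has 9 elements.
Since |N(S)| = 9 ≥ |S| = 6, Hall's condition holds for this subset.

9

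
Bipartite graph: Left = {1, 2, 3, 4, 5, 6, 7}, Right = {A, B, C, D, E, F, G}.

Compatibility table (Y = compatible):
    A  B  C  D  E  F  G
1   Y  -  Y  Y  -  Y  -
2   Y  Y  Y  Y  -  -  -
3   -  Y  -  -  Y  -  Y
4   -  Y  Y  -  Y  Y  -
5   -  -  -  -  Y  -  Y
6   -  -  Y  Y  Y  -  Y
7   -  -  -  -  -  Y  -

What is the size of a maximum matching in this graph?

7

A valid assignment of size 7: 1-C, 2-A, 3-E, 4-B, 5-G, 6-D, 7-F.
All 7 left vertices are matched, so no larger matching exists.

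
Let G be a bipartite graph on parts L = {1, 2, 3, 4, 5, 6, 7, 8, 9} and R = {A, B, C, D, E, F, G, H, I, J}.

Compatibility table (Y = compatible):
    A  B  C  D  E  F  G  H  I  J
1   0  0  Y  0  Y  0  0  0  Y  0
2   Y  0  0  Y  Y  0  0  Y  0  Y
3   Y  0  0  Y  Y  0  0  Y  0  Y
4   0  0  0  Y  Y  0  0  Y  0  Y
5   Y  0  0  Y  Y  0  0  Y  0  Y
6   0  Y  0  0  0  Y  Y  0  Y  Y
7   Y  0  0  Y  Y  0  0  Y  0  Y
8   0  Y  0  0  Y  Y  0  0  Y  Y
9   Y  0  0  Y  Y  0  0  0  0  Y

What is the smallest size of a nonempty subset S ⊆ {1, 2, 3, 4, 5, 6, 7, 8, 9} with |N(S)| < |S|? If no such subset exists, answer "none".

Take S = {2, 3, 4, 5, 7, 9}. Its neighbourhood is {A, D, E, H, J}, so |N(S)| = 5 < |S| = 6.
Every subset of size less than 6 has at least as many neighbours as members, so 6 is the minimum.

6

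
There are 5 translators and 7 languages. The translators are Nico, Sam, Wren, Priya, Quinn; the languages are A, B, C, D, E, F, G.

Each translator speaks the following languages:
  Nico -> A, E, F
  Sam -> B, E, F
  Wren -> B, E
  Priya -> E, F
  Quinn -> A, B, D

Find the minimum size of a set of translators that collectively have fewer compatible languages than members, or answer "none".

none

A matching saturating every translator exists, for instance Nico→A, Sam→F, Wren→B, Priya→E, Quinn→D.
By Hall's marriage theorem, this means |N(S)| ≥ |S| for every subset S, so no violating subset exists.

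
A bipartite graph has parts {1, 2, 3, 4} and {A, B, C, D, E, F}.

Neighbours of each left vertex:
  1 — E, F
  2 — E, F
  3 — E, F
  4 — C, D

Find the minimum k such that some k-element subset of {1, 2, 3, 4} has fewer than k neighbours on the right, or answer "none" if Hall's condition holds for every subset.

3

Take S = {1, 2, 3}. Its neighbourhood is {E, F}, so |N(S)| = 2 < |S| = 3.
Every subset of size less than 3 has at least as many neighbours as members, so 3 is the minimum.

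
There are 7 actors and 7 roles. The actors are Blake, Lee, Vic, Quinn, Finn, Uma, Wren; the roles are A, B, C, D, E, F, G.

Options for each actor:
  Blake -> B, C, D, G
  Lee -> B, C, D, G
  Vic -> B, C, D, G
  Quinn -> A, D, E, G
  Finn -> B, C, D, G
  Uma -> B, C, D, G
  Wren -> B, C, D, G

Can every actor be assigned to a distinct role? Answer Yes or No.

The set {Blake, Lee, Vic, Finn, Uma, Wren} has only 4 neighbours ({B, C, D, G}), so by Hall's theorem at most 5 of the 7 actors can be matched.
Hence no matching covers every actor.

No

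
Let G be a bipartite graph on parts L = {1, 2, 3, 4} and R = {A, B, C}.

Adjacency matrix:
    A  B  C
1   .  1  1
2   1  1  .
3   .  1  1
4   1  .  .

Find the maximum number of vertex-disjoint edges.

A valid assignment of size 3: 1–C, 2–A, 3–B.
The set {1, 2, 3, 4} has only 3 neighbours ({A, B, C}), so by Hall's theorem at most 3 of the 4 left vertices can be matched.

3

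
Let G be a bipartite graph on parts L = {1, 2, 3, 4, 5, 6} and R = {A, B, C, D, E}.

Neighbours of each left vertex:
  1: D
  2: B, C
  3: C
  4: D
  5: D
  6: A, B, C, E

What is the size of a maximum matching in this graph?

For example, pair 1-D, 2-B, 3-C, 6-E.
The set {1, 4, 5} has only 1 neighbour ({D}), so by Hall's theorem at most 4 of the 6 left vertices can be matched.

4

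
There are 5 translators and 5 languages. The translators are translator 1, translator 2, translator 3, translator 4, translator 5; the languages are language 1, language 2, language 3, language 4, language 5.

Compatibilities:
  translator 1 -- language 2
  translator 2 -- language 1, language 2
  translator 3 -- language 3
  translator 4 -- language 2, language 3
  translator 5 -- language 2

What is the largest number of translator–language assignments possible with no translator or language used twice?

One maximum matching: translator 1→language 2, translator 2→language 1, translator 3→language 3.
The set {translator 1, translator 3, translator 4, translator 5} has only 2 neighbours ({language 2, language 3}), so by Hall's theorem at most 3 of the 5 translators can be matched.

3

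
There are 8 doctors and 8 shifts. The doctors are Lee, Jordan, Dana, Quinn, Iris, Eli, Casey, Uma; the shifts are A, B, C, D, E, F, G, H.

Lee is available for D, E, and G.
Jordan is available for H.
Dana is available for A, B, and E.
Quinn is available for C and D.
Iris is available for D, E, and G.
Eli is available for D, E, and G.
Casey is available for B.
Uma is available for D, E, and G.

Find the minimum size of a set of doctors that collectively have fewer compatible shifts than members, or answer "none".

4

Take S = {Lee, Iris, Eli, Uma}. Its neighbourhood is {D, E, G}, so |N(S)| = 3 < |S| = 4.
Every subset of size less than 4 has at least as many neighbours as members, so 4 is the minimum.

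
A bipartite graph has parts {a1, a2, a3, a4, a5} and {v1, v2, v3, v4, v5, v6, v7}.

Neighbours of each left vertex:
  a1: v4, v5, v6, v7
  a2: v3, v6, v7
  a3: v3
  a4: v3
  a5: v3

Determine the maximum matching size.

One maximum matching: a1→v7, a2→v6, a3→v3.
The set {a3, a4, a5} has only 1 neighbour ({v3}), so by Hall's theorem at most 3 of the 5 left vertices can be matched.

3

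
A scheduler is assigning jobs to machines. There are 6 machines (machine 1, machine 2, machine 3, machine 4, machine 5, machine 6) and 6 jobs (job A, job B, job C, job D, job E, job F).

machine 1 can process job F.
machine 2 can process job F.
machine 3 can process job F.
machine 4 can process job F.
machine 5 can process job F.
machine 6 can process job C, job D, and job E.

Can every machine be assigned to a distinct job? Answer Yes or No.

No

The set {machine 1, machine 2, machine 3, machine 4, machine 5} has only 1 neighbour ({job F}), so by Hall's theorem at most 2 of the 6 machines can be matched.
Hence no matching covers every machine.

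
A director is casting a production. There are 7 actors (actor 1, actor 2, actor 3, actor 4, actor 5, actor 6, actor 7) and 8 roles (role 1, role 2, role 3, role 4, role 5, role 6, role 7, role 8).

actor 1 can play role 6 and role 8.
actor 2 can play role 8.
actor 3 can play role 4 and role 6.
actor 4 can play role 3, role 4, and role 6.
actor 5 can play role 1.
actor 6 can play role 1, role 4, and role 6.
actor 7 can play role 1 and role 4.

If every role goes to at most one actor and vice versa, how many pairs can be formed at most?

5

For example, pair actor 1→role 6, actor 2→role 8, actor 3→role 4, actor 4→role 3, actor 5→role 1.
The set {actor 1, actor 2, actor 3, actor 5, actor 6, actor 7} has only 4 neighbours ({role 1, role 4, role 6, role 8}), so by Hall's theorem at most 5 of the 7 actors can be matched.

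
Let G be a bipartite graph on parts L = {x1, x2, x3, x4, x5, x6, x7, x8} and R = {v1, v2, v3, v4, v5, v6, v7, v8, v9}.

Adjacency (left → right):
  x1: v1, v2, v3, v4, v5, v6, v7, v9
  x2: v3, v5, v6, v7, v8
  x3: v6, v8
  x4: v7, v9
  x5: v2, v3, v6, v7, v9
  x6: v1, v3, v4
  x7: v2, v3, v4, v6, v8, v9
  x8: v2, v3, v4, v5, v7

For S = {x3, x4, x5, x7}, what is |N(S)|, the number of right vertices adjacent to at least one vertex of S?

The union of neighbours of {x3, x4, x5, x7} is {v2, v3, v4, v6, v7, v8, v9}, which has 7 elements.
Since |N(S)| = 7 ≥ |S| = 4, Hall's condition holds for this subset.

7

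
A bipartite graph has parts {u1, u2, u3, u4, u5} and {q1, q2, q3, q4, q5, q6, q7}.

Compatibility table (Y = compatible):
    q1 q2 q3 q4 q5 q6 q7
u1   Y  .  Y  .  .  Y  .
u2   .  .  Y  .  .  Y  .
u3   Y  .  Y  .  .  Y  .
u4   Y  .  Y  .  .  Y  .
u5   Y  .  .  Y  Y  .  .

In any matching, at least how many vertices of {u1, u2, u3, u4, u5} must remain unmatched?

1

One maximum matching: u1–q1, u2–q3, u3–q6, u5–q4.
The set {u1, u2, u3, u4} has only 3 neighbours ({q1, q3, q6}), so by Hall's theorem at most 4 of the 5 left vertices can be matched.
That matches 4 of the 5, leaving 1 unmatched; no matching can do better.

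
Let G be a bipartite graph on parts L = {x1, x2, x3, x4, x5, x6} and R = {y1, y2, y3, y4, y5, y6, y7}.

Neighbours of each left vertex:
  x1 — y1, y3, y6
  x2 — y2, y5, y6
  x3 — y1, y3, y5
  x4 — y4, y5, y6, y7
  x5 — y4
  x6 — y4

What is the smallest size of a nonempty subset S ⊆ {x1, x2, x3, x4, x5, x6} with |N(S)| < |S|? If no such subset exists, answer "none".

2

Take S = {x5, x6}. Its neighbourhood is {y4}, so |N(S)| = 1 < |S| = 2.
No single vertex violates Hall's condition since each has at least one neighbour, so 2 is the minimum.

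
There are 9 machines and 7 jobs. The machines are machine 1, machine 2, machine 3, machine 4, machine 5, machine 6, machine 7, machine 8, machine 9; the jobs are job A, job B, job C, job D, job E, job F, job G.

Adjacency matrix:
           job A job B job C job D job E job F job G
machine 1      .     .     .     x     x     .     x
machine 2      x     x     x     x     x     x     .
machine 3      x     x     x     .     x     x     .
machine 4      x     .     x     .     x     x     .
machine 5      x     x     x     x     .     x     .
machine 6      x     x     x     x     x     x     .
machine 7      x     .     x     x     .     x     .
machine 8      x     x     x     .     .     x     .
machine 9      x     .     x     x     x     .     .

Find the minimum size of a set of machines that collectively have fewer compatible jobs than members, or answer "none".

7

Take S = {machine 2, machine 3, machine 4, machine 5, machine 6, machine 7, machine 8}. Its neighbourhood is {job A, job B, job C, job D, job E, job F}, so |N(S)| = 6 < |S| = 7.
Every subset of size less than 7 has at least as many neighbours as members, so 7 is the minimum.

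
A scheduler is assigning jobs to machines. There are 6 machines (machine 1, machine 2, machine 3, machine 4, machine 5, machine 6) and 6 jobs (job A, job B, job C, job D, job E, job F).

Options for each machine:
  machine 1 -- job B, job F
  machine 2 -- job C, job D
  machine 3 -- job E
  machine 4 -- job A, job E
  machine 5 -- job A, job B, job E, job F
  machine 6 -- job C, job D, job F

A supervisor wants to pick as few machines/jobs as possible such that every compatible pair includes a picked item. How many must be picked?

6

{machine 1, machine 2, machine 3, machine 4, machine 5, machine 6} is a vertex cover of size 6: every edge has an endpoint in this set.
No smaller cover exists because machine 1–job B, machine 2–job C, machine 3–job E, machine 4–job A, machine 5–job F, machine 6–job D is a matching of size 6, and a cover must include an endpoint of each of these disjoint edges (König's theorem).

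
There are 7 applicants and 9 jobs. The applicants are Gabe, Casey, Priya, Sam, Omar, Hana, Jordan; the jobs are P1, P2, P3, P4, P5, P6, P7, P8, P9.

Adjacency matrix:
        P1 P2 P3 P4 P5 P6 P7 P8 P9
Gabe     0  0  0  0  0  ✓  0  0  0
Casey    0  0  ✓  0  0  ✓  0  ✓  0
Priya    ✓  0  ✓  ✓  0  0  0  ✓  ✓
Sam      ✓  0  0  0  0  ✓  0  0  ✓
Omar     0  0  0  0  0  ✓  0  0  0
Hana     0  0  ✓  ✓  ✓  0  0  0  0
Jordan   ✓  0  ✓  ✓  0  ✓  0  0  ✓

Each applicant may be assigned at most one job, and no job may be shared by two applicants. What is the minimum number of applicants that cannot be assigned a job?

1

One maximum matching: Gabe-P6, Casey-P8, Priya-P3, Sam-P9, Hana-P5, Jordan-P1.
The set {Gabe, Omar} has only 1 neighbour ({P6}), so by Hall's theorem at most 6 of the 7 applicants can be matched.
That matches 6 of the 7, leaving 1 unmatched; no matching can do better.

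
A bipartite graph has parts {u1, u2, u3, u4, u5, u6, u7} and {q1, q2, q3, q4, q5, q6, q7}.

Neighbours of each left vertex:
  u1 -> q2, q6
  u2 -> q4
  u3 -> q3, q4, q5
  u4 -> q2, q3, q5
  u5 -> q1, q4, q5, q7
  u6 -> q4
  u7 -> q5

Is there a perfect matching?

The set {u2, u6} has only 1 neighbour ({q4}), so by Hall's theorem at most 6 of the 7 left vertices can be matched.
Hence no matching covers every left vertex.

No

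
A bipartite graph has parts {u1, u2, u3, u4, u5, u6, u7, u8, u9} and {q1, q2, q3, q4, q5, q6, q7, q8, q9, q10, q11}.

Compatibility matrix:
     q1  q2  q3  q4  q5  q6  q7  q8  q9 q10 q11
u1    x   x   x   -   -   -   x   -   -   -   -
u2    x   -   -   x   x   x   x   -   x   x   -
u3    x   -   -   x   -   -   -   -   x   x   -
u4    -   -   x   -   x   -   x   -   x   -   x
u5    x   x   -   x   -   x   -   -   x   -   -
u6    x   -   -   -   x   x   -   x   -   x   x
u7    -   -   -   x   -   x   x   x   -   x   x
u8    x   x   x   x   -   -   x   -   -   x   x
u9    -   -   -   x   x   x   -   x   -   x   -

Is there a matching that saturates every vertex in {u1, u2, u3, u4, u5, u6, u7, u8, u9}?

A valid assignment of size 9: u1-q2, u2-q9, u3-q10, u4-q3, u5-q4, u6-q1, u7-q11, u8-q7, u9-q6.
All 9 left vertices are covered.

Yes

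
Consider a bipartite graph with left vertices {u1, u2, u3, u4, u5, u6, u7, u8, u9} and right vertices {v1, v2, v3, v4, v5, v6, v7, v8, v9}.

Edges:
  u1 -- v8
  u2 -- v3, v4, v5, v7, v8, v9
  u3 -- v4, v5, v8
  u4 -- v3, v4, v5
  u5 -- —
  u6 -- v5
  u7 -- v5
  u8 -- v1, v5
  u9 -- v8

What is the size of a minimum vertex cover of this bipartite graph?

A maximum matching has 6 edges (e.g. u1–v8, u2–v9, u3–v4, u4–v3, u6–v5, u8–v1).
By König's theorem the minimum vertex cover has the same size. One such cover is {u2, u3, u4, u8, v5, v8}.

6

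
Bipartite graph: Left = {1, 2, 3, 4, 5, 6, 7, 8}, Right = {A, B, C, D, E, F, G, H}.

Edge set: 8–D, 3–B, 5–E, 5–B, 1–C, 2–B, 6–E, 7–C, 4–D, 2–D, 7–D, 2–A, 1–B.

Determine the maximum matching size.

One maximum matching: 1-C, 2-A, 3-B, 4-D, 5-E.
The set {1, 3, 4, 5, 6, 7, 8} has only 4 neighbours ({B, C, D, E}), so by Hall's theorem at most 5 of the 8 left vertices can be matched.

5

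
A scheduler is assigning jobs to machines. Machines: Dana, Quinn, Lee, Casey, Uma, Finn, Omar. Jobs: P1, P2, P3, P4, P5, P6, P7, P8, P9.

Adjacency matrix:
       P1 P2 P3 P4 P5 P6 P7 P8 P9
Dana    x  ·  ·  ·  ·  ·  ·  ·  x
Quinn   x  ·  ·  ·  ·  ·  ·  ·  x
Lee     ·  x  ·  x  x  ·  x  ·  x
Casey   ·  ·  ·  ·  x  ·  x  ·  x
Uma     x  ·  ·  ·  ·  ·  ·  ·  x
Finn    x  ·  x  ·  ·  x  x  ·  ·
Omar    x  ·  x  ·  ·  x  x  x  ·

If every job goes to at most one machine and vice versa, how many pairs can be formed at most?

6

One maximum matching: Dana→P9, Quinn→P1, Lee→P2, Casey→P5, Finn→P7, Omar→P3.
The set {Dana, Quinn, Uma} has only 2 neighbours ({P1, P9}), so by Hall's theorem at most 6 of the 7 machines can be matched.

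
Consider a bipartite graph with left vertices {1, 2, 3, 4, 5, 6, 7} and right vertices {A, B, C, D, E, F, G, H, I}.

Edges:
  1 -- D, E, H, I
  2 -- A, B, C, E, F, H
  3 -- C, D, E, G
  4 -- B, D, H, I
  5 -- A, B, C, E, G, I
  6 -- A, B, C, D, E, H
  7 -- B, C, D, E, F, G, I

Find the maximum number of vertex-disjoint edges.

For example, pair 1→D, 2→H, 3→C, 4→B, 5→A, 6→E, 7→G.
All 7 left vertices are matched, so no larger matching exists.

7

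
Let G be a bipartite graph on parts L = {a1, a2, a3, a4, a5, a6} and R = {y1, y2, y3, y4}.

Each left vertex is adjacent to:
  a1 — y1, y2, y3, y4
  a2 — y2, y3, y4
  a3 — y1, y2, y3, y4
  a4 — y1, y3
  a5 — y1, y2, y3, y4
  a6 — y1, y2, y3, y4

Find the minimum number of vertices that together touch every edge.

A maximum matching has 4 edges (e.g. a1–y2, a2–y4, a3–y1, a4–y3).
By König's theorem the minimum vertex cover has the same size. One such cover is {y1, y2, y3, y4}.

4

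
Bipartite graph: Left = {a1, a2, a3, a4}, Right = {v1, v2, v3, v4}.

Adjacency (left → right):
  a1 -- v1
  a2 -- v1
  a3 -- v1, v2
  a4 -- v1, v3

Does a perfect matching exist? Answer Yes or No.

The set {a1, a2} has only 1 neighbour ({v1}), so by Hall's theorem at most 3 of the 4 left vertices can be matched.
Hence no matching covers every left vertex.

No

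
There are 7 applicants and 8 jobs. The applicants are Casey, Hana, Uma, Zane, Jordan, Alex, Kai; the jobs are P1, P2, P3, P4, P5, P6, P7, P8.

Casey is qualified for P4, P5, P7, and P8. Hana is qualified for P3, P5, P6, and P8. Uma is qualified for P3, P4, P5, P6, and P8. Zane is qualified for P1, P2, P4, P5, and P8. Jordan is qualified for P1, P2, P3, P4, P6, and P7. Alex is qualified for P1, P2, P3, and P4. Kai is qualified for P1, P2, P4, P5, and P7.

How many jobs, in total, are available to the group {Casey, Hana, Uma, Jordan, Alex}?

The union of neighbours of {Casey, Hana, Uma, Jordan, Alex} is {P1, P2, P3, P4, P5, P6, P7, P8}, which has 8 elements.
Since |N(S)| = 8 ≥ |S| = 5, Hall's condition holds for this subset.

8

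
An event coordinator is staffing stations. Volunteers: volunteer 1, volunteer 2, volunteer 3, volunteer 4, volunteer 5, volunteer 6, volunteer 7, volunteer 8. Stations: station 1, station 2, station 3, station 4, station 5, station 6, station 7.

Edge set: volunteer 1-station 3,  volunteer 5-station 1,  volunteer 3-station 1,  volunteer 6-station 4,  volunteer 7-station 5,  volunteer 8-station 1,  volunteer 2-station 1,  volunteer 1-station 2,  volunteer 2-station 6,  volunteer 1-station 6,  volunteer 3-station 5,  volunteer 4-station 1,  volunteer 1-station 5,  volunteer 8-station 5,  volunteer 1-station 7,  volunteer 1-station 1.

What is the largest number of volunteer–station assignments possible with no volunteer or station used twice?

For example, pair volunteer 1–station 7, volunteer 2–station 6, volunteer 3–station 5, volunteer 4–station 1, volunteer 6–station 4.
The set {volunteer 3, volunteer 4, volunteer 5, volunteer 7, volunteer 8} has only 2 neighbours ({station 1, station 5}), so by Hall's theorem at most 5 of the 8 volunteers can be matched.

5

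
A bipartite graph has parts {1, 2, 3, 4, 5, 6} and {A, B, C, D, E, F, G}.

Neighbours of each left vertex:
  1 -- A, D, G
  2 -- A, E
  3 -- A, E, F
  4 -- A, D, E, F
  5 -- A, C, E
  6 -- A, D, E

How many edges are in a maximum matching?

6

A valid assignment of size 6: 1-G, 2-A, 3-F, 4-D, 5-C, 6-E.
All 6 left vertices are matched, so no larger matching exists.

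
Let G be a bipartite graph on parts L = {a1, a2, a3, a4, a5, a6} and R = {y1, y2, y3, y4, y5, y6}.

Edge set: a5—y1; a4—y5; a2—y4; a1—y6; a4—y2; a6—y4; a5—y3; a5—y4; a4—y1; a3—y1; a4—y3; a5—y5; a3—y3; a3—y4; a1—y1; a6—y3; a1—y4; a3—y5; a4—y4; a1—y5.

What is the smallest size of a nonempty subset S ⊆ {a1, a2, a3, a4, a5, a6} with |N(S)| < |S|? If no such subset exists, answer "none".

A matching saturating every left vertex exists, for instance a1→y6, a2→y4, a3→y5, a4→y2, a5→y1, a6→y3.
By Hall's marriage theorem, this means |N(S)| ≥ |S| for every subset S, so no violating subset exists.

none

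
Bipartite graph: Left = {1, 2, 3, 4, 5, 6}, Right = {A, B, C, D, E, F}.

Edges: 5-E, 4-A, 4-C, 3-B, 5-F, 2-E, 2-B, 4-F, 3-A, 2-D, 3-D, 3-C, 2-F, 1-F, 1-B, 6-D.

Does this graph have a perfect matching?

For example, pair 1→F, 2→B, 3→C, 4→A, 5→E, 6→D.
All 6 left vertices are covered.

Yes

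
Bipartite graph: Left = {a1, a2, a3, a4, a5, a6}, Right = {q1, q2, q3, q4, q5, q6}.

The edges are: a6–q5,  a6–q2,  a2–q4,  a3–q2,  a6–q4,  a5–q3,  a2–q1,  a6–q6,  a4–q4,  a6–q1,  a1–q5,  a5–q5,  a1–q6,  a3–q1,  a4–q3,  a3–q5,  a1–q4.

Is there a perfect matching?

Yes

A valid assignment of size 6: a1-q5, a2-q1, a3-q2, a4-q4, a5-q3, a6-q6.
Every left vertex is matched, so this is a perfect matching.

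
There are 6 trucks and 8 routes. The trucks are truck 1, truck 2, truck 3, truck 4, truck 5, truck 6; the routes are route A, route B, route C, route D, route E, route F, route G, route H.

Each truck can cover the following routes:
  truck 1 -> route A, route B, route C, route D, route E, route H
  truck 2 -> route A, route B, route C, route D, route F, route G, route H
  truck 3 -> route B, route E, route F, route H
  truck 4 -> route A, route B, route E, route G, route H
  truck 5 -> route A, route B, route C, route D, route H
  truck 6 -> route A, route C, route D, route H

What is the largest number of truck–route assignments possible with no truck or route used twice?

A valid assignment of size 6: truck 1–route E, truck 2–route C, truck 3–route B, truck 4–route G, truck 5–route D, truck 6–route H.
This saturates every truck, so 6 is the maximum.

6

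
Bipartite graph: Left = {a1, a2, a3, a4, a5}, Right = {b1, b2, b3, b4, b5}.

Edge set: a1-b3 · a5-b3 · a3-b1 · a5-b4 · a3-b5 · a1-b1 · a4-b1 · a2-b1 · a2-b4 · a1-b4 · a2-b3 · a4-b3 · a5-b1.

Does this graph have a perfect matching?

No

The set {a1, a2, a4, a5} has only 3 neighbours ({b1, b3, b4}), so by Hall's theorem at most 4 of the 5 left vertices can be matched.
Hence no matching covers every left vertex.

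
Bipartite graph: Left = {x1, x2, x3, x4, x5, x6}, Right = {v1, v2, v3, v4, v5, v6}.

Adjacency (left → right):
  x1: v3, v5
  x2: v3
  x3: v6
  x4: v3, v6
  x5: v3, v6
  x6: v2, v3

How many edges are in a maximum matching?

For example, pair x1→v5, x2→v3, x3→v6, x6→v2.
The set {x2, x3, x4, x5} has only 2 neighbours ({v3, v6}), so by Hall's theorem at most 4 of the 6 left vertices can be matched.

4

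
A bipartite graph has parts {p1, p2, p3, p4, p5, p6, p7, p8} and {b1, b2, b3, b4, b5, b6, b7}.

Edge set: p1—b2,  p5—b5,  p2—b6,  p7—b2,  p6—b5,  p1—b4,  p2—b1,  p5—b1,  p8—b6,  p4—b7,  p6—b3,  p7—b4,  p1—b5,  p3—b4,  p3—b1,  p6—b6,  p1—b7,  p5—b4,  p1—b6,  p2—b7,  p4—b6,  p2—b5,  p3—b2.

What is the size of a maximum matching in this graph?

7

For example, pair p1→b7, p2→b5, p3→b2, p4→b6, p5→b1, p6→b3, p7→b4.
The set {p1, p2, p3, p4, p5, p7, p8} has only 6 neighbours ({b1, b2, b4, b5, b6, b7}), so by Hall's theorem at most 7 of the 8 left vertices can be matched.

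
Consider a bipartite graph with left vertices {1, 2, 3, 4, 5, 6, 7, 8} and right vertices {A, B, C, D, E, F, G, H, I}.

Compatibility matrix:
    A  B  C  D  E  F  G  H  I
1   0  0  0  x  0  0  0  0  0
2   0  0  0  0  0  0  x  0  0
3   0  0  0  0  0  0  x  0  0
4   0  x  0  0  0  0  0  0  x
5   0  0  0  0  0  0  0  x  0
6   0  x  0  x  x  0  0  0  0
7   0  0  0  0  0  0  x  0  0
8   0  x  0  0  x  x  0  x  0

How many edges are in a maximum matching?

One maximum matching: 1–D, 2–G, 4–I, 5–H, 6–E, 8–B.
The set {2, 3, 7} has only 1 neighbour ({G}), so by Hall's theorem at most 6 of the 8 left vertices can be matched.

6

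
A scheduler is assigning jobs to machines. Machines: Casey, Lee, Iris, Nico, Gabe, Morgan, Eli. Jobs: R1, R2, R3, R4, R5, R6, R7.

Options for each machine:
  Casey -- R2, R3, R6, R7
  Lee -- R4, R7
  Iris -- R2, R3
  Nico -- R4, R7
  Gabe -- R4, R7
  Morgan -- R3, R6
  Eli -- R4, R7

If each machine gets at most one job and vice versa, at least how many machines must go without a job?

2

One maximum matching: Casey→R3, Lee→R4, Iris→R2, Nico→R7, Morgan→R6.
The set {Lee, Nico, Gabe, Eli} has only 2 neighbours ({R4, R7}), so by Hall's theorem at most 5 of the 7 machines can be matched.
That matches 5 of the 7, leaving 2 unmatched; no matching can do better.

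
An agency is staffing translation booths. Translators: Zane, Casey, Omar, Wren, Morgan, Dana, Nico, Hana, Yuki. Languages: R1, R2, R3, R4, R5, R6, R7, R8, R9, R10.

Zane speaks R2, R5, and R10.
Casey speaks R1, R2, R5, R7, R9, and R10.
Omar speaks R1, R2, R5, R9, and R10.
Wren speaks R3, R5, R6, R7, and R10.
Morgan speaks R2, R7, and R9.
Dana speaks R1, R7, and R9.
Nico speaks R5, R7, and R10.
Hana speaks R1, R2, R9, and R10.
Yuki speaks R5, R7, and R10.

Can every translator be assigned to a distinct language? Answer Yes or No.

The set {Zane, Casey, Omar, Morgan, Dana, Nico, Hana, Yuki} has only 6 neighbours ({R1, R10, R2, R5, R7, R9}), so by Hall's theorem at most 7 of the 9 translators can be matched.
Hence no matching covers every translator.

No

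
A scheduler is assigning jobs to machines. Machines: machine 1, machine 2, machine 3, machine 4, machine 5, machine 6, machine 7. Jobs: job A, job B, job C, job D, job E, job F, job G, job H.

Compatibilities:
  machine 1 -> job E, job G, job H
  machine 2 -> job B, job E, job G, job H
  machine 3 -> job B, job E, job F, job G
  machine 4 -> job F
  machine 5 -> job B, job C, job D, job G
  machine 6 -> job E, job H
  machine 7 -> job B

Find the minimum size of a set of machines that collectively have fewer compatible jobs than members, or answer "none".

6

Take S = {machine 1, machine 2, machine 3, machine 4, machine 6, machine 7}. Its neighbourhood is {job B, job E, job F, job G, job H}, so |N(S)| = 5 < |S| = 6.
Every subset of size less than 6 has at least as many neighbours as members, so 6 is the minimum.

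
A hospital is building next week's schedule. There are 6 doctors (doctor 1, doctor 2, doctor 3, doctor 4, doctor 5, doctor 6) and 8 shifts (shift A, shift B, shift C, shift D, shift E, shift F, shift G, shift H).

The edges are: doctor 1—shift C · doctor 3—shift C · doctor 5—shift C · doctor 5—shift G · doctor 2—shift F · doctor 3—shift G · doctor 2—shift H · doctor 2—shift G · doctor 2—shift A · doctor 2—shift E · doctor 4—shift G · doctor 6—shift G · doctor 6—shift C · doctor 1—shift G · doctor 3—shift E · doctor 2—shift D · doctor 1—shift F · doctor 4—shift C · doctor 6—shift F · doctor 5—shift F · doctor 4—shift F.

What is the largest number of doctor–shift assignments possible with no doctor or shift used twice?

5

For example, pair doctor 1–shift C, doctor 2–shift A, doctor 3–shift E, doctor 4–shift F, doctor 5–shift G.
The set {doctor 1, doctor 4, doctor 5, doctor 6} has only 3 neighbours ({shift C, shift F, shift G}), so by Hall's theorem at most 5 of the 6 doctors can be matched.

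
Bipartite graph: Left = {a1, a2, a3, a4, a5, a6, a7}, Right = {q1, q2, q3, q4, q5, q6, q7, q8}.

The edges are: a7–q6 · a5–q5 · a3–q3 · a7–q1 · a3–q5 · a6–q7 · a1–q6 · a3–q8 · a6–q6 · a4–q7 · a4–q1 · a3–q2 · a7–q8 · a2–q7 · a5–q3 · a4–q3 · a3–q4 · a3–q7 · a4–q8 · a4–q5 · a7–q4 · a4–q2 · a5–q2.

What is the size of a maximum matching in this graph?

One maximum matching: a1–q6, a2–q7, a3–q8, a4–q1, a5–q2, a7–q4.
The set {a1, a2, a6} has only 2 neighbours ({q6, q7}), so by Hall's theorem at most 6 of the 7 left vertices can be matched.

6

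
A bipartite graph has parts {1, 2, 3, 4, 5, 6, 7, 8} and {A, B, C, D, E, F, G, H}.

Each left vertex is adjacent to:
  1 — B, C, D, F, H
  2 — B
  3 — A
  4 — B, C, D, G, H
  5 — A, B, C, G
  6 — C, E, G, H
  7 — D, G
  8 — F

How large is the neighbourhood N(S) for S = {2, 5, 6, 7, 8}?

8

The union of neighbours of {2, 5, 6, 7, 8} is {A, B, C, D, E, F, G, H}, which has 8 elements.
Since |N(S)| = 8 ≥ |S| = 5, Hall's condition holds for this subset.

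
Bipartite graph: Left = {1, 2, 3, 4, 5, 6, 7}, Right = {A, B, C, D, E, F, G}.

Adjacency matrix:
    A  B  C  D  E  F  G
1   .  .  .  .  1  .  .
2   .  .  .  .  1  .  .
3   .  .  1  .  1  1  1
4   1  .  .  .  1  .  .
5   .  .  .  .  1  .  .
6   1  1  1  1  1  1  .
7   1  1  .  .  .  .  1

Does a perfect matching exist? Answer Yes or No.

The set {1, 2, 5} has only 1 neighbour ({E}), so by Hall's theorem at most 5 of the 7 left vertices can be matched.
Hence no matching covers every left vertex.

No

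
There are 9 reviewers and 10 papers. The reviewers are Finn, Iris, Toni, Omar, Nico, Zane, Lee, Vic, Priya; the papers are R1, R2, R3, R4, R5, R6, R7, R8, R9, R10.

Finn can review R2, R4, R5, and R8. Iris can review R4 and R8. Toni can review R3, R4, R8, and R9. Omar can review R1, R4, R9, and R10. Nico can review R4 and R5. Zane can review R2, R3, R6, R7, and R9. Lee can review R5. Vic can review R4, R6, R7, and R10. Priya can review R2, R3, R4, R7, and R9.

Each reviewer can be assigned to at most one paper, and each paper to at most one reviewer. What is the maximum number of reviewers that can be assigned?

One maximum matching: Finn–R2, Iris–R8, Toni–R3, Omar–R10, Nico–R4, Zane–R6, Lee–R5, Vic–R7, Priya–R9.
All 9 reviewers are matched, so no larger matching exists.

9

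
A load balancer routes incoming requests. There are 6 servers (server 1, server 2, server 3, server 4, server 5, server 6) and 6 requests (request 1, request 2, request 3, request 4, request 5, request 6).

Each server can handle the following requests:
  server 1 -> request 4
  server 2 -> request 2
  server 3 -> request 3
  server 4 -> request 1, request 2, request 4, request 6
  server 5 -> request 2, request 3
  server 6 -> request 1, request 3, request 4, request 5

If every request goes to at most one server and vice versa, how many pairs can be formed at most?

One maximum matching: server 1-request 4, server 2-request 2, server 3-request 3, server 4-request 6, server 6-request 5.
The set {server 2, server 3, server 5} has only 2 neighbours ({request 2, request 3}), so by Hall's theorem at most 5 of the 6 servers can be matched.

5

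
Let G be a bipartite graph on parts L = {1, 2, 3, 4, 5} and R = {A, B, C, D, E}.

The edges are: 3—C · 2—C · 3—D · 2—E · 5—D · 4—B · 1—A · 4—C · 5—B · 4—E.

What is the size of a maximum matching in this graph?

5

One maximum matching: 1→A, 2→C, 3→D, 4→E, 5→B.
This saturates every left vertex, so 5 is the maximum.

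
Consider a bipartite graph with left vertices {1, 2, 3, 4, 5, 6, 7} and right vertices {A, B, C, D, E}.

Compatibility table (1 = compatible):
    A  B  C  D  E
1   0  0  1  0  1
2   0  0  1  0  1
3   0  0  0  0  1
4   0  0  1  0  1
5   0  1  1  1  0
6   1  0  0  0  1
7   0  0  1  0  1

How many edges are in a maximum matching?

A valid assignment of size 4: 1→C, 2→E, 5→B, 6→A.
The set {1, 2, 3, 4, 7} has only 2 neighbours ({C, E}), so by Hall's theorem at most 4 of the 7 left vertices can be matched.

4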